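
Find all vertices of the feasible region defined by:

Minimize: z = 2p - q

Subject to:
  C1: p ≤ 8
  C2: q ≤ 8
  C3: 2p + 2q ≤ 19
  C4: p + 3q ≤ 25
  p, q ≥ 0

(0, 0), (8, 0), (8, 1.5), (1.75, 7.75), (1, 8), (0, 8)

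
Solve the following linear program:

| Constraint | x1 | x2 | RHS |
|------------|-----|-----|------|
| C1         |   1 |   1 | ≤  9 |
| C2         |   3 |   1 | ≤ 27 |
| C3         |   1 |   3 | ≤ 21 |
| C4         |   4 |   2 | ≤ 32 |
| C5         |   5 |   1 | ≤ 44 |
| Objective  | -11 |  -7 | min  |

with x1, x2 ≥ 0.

Evaluate the objective at each vertex of the feasible region:
  z(0, 0) = 0
  z(8, 0) = -88
  z(7, 2) = -91  ←
  z(3, 6) = -75
  z(0, 7) = -49
The minimum is at x1 = 7, x2 = 2.

x1 = 7, x2 = 2, z = -91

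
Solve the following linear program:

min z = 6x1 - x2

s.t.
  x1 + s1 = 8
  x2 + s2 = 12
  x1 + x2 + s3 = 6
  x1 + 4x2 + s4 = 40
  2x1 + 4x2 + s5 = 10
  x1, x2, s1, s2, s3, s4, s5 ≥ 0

Evaluate the objective at each vertex of the feasible region:
  z(0, 0) = 0
  z(5, 0) = 30
  z(0, 2.5) = -2.5  ←
The minimum is at x1 = 0, x2 = 2.5.

x1 = 0, x2 = 2.5, z = -2.5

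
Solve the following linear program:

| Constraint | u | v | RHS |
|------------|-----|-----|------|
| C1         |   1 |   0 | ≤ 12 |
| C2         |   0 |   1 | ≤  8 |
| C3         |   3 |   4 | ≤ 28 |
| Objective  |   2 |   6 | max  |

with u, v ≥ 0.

Evaluate the objective at each vertex of the feasible region:
  z(0, 0) = 0
  z(9.333, 0) = 18.67
  z(0, 7) = 42  ←
The maximum is at u = 0, v = 7.

u = 0, v = 7, z = 42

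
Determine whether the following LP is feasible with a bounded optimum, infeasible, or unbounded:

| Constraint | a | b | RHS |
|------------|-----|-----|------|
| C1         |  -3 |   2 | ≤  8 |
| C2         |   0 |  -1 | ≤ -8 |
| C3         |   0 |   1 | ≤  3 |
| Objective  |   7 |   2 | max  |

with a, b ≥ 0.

Infeasible (no feasible solution exists)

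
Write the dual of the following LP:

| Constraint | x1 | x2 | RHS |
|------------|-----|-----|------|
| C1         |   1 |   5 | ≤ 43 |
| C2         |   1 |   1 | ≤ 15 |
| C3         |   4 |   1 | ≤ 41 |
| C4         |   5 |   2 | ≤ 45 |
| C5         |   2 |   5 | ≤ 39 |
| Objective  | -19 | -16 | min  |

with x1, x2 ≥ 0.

Primal min cᵀx s.t. Ax ≤ b, x ≥ 0  →  Dual max −bᵀy s.t. Aᵀy ≥ −c, y ≥ 0.

Maximize: z = -43y1 - 15y2 - 41y3 - 45y4 - 39y5

Subject to:
  y1 + y2 + 4y3 + 5y4 + 2y5 ≥ 19
  5y1 + y2 + y3 + 2y4 + 5y5 ≥ 16
  y1, y2, y3, y4, y5 ≥ 0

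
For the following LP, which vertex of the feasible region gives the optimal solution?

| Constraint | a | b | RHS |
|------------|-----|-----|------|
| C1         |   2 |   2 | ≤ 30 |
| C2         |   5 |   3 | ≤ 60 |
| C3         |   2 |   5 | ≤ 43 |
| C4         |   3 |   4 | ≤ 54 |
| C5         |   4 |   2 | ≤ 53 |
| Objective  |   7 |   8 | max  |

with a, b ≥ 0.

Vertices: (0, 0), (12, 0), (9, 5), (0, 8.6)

Evaluate the objective at each vertex of the feasible region:
  z(0, 0) = 0
  z(12, 0) = 84
  z(9, 5) = 103  ←
  z(0, 8.6) = 68.8
The maximum is at a = 9, b = 5.

(9, 5)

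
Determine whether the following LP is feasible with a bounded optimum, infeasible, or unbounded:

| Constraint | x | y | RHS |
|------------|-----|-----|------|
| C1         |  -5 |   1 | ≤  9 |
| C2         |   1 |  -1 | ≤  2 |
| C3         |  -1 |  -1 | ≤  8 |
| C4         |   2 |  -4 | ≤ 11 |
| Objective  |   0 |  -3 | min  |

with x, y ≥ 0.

Unbounded (objective can decrease without bound)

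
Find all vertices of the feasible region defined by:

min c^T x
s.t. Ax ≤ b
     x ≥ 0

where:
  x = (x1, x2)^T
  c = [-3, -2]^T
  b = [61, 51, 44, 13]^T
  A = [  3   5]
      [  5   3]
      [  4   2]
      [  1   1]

(0, 0), (10.2, 0), (6, 7), (2, 11), (0, 12.2)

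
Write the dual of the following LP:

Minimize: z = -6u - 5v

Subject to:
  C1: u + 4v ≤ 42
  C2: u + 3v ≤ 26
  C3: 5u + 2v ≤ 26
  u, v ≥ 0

Primal min cᵀx s.t. Ax ≤ b, x ≥ 0  →  Dual max −bᵀy s.t. Aᵀy ≥ −c, y ≥ 0.

Maximize: z = -42y1 - 26y2 - 26y3

Subject to:
  y1 + y2 + 5y3 ≥ 6
  4y1 + 3y2 + 2y3 ≥ 5
  y1, y2, y3 ≥ 0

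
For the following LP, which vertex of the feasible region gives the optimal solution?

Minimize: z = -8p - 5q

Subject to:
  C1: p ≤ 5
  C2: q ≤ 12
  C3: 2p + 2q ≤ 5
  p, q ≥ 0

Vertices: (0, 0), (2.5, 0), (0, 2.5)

Evaluate the objective at each vertex of the feasible region:
  z(0, 0) = 0
  z(2.5, 0) = -20  ←
  z(0, 2.5) = -12.5
The minimum is at p = 2.5, q = 0.

(2.5, 0)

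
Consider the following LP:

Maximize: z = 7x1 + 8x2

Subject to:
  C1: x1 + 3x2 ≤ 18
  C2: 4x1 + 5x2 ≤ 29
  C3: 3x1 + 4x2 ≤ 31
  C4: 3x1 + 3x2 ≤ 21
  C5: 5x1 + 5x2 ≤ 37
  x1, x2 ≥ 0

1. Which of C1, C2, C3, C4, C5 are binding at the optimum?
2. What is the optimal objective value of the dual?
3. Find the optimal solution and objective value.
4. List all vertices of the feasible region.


1. C2, C4
2. 50
3. x1 = 6, x2 = 1, z = 50
4. (0, 0), (7, 0), (6, 1), (0, 5.8)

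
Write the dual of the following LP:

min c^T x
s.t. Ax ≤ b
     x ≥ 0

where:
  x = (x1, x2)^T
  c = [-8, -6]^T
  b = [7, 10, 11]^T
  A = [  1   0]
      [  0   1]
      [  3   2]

Primal min cᵀx s.t. Ax ≤ b, x ≥ 0  →  Dual max −bᵀy s.t. Aᵀy ≥ −c, y ≥ 0.

Maximize: z = -7y1 - 10y2 - 11y3

Subject to:
  y1 + 3y3 ≥ 8
  y2 + 2y3 ≥ 6
  y1, y2, y3 ≥ 0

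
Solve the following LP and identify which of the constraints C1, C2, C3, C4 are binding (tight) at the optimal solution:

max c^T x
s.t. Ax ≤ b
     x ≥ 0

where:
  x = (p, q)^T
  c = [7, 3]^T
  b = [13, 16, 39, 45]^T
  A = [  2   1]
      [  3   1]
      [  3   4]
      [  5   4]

At p = 3, q = 7, compute slack b - a·x for each constraint:
  C1: 13 − 13 = 0  (binding)
  C2: 16 − 16 = 0  (binding)
  C3: 39 − 37 = 2  (slack)
  C4: 45 − 43 = 2  (slack)

Optimal: p = 3, q = 7
Binding: C1, C2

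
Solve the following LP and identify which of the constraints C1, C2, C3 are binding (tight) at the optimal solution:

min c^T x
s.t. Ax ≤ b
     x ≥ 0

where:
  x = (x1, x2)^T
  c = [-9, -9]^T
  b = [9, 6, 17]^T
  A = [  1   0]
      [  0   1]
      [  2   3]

At x1 = 8.5, x2 = 0, compute slack b - a·x for each constraint:
  C1: 9 − 8.5 = 0.5  (slack)
  C2: 6 − 0 = 6  (slack)
  C3: 17 − 17 = 0  (binding)

Optimal: x1 = 8.5, x2 = 0
Binding: C3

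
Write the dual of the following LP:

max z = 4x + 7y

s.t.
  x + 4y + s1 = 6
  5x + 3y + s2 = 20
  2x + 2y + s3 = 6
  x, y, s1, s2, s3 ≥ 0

Primal max cᵀx s.t. Ax ≤ b, x ≥ 0  →  Dual min bᵀy s.t. Aᵀy ≥ c, y ≥ 0.

Minimize: z = 6y1 + 20y2 + 6y3

Subject to:
  y1 + 5y2 + 2y3 ≥ 4
  4y1 + 3y2 + 2y3 ≥ 7
  y1, y2, y3 ≥ 0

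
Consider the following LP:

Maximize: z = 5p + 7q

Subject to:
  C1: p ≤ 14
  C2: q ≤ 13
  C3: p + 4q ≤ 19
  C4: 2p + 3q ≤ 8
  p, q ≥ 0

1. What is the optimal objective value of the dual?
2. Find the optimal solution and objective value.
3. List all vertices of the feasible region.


1. 20
2. p = 4, q = 0, z = 20
3. (0, 0), (4, 0), (0, 2.667)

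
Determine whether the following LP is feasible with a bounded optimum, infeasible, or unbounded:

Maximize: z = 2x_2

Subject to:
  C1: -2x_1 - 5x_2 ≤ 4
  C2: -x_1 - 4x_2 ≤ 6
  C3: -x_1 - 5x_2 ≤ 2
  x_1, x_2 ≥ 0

Unbounded (objective can increase without bound)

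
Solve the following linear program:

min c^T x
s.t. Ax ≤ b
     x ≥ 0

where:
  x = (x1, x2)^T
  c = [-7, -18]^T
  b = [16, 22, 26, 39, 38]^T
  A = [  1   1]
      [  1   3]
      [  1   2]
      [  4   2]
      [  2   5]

Evaluate the objective at each vertex of the feasible region:
  z(0, 0) = 0
  z(9.75, 0) = -68.25
  z(7.438, 4.625) = -135.3
  z(4, 6) = -136  ←
  z(0, 7.333) = -132
The minimum is at x1 = 4, x2 = 6.

x1 = 4, x2 = 6, z = -136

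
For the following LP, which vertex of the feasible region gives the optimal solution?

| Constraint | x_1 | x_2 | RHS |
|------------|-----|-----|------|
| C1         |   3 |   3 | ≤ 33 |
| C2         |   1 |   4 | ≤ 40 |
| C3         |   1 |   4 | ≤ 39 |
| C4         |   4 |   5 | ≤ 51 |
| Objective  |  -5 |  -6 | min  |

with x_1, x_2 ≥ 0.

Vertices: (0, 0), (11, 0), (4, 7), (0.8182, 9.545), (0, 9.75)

Evaluate the objective at each vertex of the feasible region:
  z(0, 0) = 0
  z(11, 0) = -55
  z(4, 7) = -62  ←
  z(0.8182, 9.545) = -61.36
  z(0, 9.75) = -58.5
The minimum is at x_1 = 4, x_2 = 7.

(4, 7)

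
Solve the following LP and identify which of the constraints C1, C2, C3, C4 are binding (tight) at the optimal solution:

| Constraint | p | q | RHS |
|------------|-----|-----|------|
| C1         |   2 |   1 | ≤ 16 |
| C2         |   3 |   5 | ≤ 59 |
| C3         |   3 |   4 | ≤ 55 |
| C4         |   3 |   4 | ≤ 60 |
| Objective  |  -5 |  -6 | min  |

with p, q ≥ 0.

At p = 3, q = 10, compute slack b - a·x for each constraint:
  C1: 16 − 16 = 0  (binding)
  C2: 59 − 59 = 0  (binding)
  C3: 55 − 49 = 6  (slack)
  C4: 60 − 49 = 11  (slack)

Optimal: p = 3, q = 10
Binding: C1, C2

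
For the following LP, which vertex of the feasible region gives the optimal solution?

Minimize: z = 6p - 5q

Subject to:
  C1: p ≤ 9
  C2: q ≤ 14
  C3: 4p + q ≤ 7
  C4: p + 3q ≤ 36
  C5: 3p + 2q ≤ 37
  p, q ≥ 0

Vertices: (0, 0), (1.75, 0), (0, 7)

Evaluate the objective at each vertex of the feasible region:
  z(0, 0) = 0
  z(1.75, 0) = 10.5
  z(0, 7) = -35  ←
The minimum is at p = 0, q = 7.

(0, 7)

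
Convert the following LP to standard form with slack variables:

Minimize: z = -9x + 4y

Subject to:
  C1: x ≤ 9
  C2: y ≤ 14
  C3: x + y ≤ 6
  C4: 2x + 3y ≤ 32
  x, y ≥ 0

min z = -9x + 4y

s.t.
  x + s1 = 9
  y + s2 = 14
  x + y + s3 = 6
  2x + 3y + s4 = 32
  x, y, s1, s2, s3, s4 ≥ 0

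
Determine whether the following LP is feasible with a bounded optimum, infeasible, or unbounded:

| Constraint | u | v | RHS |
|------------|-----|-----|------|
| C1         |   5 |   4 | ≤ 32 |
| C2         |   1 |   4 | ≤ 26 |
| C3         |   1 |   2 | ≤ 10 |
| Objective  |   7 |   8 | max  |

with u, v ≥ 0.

Feasible with a bounded optimal solution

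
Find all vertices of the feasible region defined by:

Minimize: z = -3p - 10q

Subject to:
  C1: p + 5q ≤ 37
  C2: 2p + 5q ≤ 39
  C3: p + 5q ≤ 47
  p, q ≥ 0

(0, 0), (19.5, 0), (2, 7), (0, 7.4)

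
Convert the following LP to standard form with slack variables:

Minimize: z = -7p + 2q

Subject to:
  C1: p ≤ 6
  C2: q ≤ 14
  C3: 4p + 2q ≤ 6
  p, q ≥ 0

min z = -7p + 2q

s.t.
  p + s1 = 6
  q + s2 = 14
  4p + 2q + s3 = 6
  p, q, s1, s2, s3 ≥ 0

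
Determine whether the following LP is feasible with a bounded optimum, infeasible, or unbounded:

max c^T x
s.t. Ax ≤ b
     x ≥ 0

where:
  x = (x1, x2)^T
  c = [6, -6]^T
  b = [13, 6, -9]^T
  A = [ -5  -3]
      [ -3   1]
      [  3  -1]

Infeasible (no feasible solution exists)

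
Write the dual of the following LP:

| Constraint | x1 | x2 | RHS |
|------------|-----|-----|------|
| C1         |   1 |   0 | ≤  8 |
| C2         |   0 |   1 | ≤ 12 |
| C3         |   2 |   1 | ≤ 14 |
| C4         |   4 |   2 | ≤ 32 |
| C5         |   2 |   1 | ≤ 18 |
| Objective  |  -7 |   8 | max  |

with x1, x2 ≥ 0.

Primal max cᵀx s.t. Ax ≤ b, x ≥ 0  →  Dual min bᵀy s.t. Aᵀy ≥ c, y ≥ 0.

Minimize: z = 8y1 + 12y2 + 14y3 + 32y4 + 18y5

Subject to:
  y1 + 2y3 + 4y4 + 2y5 ≥ -7
  y2 + y3 + 2y4 + y5 ≥ 8
  y1, y2, y3, y4, y5 ≥ 0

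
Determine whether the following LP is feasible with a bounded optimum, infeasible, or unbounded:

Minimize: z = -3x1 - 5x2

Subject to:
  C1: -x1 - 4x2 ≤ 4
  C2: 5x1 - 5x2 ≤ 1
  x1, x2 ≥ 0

Unbounded (objective can decrease without bound)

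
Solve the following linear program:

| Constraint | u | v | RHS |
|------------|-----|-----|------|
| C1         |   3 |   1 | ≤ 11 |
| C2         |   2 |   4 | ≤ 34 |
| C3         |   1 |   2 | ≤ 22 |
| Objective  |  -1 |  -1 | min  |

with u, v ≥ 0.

Evaluate the objective at each vertex of the feasible region:
  z(0, 0) = 0
  z(3.667, 0) = -3.667
  z(1, 8) = -9  ←
  z(0, 8.5) = -8.5
The minimum is at u = 1, v = 8.

u = 1, v = 8, z = -9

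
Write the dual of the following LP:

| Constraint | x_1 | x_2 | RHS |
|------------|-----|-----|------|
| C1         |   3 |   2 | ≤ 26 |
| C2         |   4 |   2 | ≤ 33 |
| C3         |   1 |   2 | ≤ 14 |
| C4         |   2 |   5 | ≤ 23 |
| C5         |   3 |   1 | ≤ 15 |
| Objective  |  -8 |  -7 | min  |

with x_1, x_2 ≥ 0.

Primal min cᵀx s.t. Ax ≤ b, x ≥ 0  →  Dual max −bᵀy s.t. Aᵀy ≥ −c, y ≥ 0.

Maximize: z = -26y1 - 33y2 - 14y3 - 23y4 - 15y5

Subject to:
  3y1 + 4y2 + y3 + 2y4 + 3y5 ≥ 8
  2y1 + 2y2 + 2y3 + 5y4 + y5 ≥ 7
  y1, y2, y3, y4, y5 ≥ 0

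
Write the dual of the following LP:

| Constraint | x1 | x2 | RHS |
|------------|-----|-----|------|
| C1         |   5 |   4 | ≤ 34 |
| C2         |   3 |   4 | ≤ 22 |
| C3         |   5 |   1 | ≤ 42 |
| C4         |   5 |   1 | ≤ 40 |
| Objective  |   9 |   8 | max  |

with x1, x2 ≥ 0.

Primal max cᵀx s.t. Ax ≤ b, x ≥ 0  →  Dual min bᵀy s.t. Aᵀy ≥ c, y ≥ 0.

Minimize: z = 34y1 + 22y2 + 42y3 + 40y4

Subject to:
  5y1 + 3y2 + 5y3 + 5y4 ≥ 9
  4y1 + 4y2 + y3 + y4 ≥ 8
  y1, y2, y3, y4 ≥ 0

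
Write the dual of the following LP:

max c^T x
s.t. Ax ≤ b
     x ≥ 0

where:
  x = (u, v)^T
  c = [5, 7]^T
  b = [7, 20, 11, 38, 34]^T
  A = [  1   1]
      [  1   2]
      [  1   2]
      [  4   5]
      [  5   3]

Primal max cᵀx s.t. Ax ≤ b, x ≥ 0  →  Dual min bᵀy s.t. Aᵀy ≥ c, y ≥ 0.

Minimize: z = 7y1 + 20y2 + 11y3 + 38y4 + 34y5

Subject to:
  y1 + y2 + y3 + 4y4 + 5y5 ≥ 5
  y1 + 2y2 + 2y3 + 5y4 + 3y5 ≥ 7
  y1, y2, y3, y4, y5 ≥ 0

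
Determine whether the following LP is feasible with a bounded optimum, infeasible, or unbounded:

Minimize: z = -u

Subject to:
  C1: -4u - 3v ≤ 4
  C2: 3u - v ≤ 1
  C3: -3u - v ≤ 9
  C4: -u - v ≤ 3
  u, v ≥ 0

Unbounded (objective can decrease without bound)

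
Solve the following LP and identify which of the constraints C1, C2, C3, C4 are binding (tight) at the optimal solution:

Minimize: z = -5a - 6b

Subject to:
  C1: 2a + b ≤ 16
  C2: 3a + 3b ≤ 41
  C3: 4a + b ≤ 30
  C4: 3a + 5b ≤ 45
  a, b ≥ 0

At a = 5, b = 6, compute slack b - a·x for each constraint:
  C1: 16 − 16 = 0  (binding)
  C2: 41 − 33 = 8  (slack)
  C3: 30 − 26 = 4  (slack)
  C4: 45 − 45 = 0  (binding)

Optimal: a = 5, b = 6
Binding: C1, C4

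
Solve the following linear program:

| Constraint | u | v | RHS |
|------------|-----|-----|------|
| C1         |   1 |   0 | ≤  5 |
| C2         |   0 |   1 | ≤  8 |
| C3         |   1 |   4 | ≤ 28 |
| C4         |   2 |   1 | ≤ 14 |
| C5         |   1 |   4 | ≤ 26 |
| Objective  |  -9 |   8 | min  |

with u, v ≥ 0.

Evaluate the objective at each vertex of the feasible region:
  z(0, 0) = 0
  z(5, 0) = -45  ←
  z(5, 4) = -13
  z(4.286, 5.429) = 4.857
  z(0, 6.5) = 52
The minimum is at u = 5, v = 0.

u = 5, v = 0, z = -45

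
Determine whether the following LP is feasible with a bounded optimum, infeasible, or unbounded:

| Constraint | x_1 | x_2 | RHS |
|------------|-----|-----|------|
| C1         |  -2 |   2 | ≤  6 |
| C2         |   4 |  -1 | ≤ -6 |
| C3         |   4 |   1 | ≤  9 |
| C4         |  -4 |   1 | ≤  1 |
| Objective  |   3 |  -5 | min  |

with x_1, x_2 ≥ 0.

Infeasible (no feasible solution exists)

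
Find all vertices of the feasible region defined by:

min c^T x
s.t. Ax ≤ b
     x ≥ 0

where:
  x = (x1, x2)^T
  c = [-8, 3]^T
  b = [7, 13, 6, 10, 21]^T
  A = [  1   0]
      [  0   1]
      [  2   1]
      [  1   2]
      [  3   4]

(0, 0), (3, 0), (0.6667, 4.667), (0, 5)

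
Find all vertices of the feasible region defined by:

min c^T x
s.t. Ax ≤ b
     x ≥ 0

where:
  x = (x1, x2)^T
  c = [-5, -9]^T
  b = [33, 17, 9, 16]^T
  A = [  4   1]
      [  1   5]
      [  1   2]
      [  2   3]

(0, 0), (8, 0), (5, 2), (3.667, 2.667), (0, 3.4)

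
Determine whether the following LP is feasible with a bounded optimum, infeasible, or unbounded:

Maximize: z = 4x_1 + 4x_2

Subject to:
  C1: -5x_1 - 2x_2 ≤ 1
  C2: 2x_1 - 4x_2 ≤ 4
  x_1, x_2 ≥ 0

Unbounded (objective can increase without bound)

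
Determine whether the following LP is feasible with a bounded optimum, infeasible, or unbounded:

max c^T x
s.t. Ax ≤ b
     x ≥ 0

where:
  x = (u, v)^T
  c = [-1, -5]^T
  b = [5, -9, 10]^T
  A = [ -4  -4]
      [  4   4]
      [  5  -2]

Infeasible (no feasible solution exists)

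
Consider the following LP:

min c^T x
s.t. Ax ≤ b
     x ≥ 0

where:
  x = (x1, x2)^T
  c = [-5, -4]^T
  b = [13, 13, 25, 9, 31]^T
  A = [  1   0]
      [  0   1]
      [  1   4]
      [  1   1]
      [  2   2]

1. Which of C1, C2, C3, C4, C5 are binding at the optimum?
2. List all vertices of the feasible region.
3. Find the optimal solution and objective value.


1. C4
2. (0, 0), (9, 0), (3.667, 5.333), (0, 6.25)
3. x1 = 9, x2 = 0, z = -45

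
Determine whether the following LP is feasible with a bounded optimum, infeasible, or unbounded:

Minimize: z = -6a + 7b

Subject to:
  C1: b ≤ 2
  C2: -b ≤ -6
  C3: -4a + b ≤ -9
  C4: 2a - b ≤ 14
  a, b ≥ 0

Infeasible (no feasible solution exists)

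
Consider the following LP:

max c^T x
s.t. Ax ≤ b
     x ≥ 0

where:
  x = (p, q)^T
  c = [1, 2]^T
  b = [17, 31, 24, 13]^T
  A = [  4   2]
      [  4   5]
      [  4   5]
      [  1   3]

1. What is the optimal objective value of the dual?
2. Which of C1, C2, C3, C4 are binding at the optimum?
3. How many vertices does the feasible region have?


1. 9
2. C3, C4
3. 5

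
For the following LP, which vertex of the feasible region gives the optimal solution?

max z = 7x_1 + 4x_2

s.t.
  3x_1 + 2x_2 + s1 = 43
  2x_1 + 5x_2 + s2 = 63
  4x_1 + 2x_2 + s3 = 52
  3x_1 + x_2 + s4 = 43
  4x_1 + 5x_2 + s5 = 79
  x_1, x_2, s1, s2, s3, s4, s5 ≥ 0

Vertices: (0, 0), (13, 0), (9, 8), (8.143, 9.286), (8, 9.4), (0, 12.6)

Evaluate the objective at each vertex of the feasible region:
  z(0, 0) = 0
  z(13, 0) = 91
  z(9, 8) = 95  ←
  z(8.143, 9.286) = 94.14
  z(8, 9.4) = 93.6
  z(0, 12.6) = 50.4
The maximum is at x_1 = 9, x_2 = 8.

(9, 8)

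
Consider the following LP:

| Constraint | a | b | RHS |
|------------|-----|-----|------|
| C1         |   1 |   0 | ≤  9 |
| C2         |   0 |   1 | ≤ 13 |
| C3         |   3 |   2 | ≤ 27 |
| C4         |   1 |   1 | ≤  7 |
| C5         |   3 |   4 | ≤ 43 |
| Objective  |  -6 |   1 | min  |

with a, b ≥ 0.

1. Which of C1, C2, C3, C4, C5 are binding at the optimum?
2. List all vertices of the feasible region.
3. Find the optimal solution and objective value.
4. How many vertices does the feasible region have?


1. C4
2. (0, 0), (7, 0), (0, 7)
3. a = 7, b = 0, z = -42
4. 3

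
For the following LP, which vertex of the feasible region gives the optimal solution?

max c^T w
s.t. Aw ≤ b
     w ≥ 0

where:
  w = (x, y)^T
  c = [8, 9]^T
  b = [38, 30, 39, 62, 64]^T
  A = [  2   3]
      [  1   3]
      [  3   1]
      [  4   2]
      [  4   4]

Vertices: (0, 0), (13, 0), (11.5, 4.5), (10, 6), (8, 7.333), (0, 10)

Evaluate the objective at each vertex of the feasible region:
  z(0, 0) = 0
  z(13, 0) = 104
  z(11.5, 4.5) = 132.5
  z(10, 6) = 134  ←
  z(8, 7.333) = 130
  z(0, 10) = 90
The maximum is at x = 10, y = 6.

(10, 6)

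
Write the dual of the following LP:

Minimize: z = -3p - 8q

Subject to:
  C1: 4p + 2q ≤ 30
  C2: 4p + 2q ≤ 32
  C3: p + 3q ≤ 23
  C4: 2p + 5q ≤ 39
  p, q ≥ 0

Primal min cᵀx s.t. Ax ≤ b, x ≥ 0  →  Dual max −bᵀy s.t. Aᵀy ≥ −c, y ≥ 0.

Maximize: z = -30y1 - 32y2 - 23y3 - 39y4

Subject to:
  4y1 + 4y2 + y3 + 2y4 ≥ 3
  2y1 + 2y2 + 3y3 + 5y4 ≥ 8
  y1, y2, y3, y4 ≥ 0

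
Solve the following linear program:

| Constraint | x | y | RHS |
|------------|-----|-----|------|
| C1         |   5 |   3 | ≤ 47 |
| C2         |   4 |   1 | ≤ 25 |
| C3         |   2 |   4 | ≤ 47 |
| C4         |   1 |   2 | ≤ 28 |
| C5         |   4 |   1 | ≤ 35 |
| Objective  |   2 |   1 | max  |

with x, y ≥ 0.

Evaluate the objective at each vertex of the feasible region:
  z(0, 0) = 0
  z(6.25, 0) = 12.5
  z(4, 9) = 17  ←
  z(3.357, 10.07) = 16.79
  z(0, 11.75) = 11.75
The maximum is at x = 4, y = 9.

x = 4, y = 9, z = 17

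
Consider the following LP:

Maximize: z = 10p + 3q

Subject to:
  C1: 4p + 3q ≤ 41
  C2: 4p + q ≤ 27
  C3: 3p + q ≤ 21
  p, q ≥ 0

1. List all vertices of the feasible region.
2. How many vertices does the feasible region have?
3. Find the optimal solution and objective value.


1. (0, 0), (6.75, 0), (6, 3), (4.4, 7.8), (0, 13.67)
2. 5
3. p = 6, q = 3, z = 69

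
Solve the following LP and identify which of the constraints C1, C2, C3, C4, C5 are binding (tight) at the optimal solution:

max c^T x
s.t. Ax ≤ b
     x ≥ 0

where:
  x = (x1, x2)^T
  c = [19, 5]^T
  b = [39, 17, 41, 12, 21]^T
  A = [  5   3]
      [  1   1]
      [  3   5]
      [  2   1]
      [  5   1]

At x1 = 3, x2 = 6, compute slack b - a·x for each constraint:
  C1: 39 − 33 = 6  (slack)
  C2: 17 − 9 = 8  (slack)
  C3: 41 − 39 = 2  (slack)
  C4: 12 − 12 = 0  (binding)
  C5: 21 − 21 = 0  (binding)

Optimal: x1 = 3, x2 = 6
Binding: C4, C5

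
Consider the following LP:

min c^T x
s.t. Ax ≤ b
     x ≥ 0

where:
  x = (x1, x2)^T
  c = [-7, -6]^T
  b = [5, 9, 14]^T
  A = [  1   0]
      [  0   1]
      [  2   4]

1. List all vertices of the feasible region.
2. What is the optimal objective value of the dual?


1. (0, 0), (5, 0), (5, 1), (0, 3.5)
2. -41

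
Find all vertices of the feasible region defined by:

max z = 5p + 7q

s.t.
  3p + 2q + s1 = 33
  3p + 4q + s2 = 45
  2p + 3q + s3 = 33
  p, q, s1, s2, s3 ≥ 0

(0, 0), (11, 0), (7, 6), (3, 9), (0, 11)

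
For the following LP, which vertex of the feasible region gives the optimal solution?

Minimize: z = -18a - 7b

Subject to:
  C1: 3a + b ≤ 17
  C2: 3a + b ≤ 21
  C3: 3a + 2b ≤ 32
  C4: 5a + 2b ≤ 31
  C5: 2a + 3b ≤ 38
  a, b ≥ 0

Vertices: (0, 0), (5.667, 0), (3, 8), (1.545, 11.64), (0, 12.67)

Evaluate the objective at each vertex of the feasible region:
  z(0, 0) = 0
  z(5.667, 0) = -102
  z(3, 8) = -110  ←
  z(1.545, 11.64) = -109.3
  z(0, 12.67) = -88.67
The minimum is at a = 3, b = 8.

(3, 8)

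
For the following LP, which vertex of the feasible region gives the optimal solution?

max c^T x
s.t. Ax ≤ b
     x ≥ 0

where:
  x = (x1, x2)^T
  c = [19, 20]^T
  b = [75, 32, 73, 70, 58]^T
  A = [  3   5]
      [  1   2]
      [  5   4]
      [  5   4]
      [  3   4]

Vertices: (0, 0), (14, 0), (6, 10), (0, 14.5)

Evaluate the objective at each vertex of the feasible region:
  z(0, 0) = 0
  z(14, 0) = 266
  z(6, 10) = 314  ←
  z(0, 14.5) = 290
The maximum is at x1 = 6, x2 = 10.

(6, 10)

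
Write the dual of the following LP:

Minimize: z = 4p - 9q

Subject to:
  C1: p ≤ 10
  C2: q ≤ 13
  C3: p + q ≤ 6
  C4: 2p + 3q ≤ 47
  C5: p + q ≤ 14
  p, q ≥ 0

Primal min cᵀx s.t. Ax ≤ b, x ≥ 0  →  Dual max −bᵀy s.t. Aᵀy ≥ −c, y ≥ 0.

Maximize: z = -10y1 - 13y2 - 6y3 - 47y4 - 14y5

Subject to:
  y1 + y3 + 2y4 + y5 ≥ -4
  y2 + y3 + 3y4 + y5 ≥ 9
  y1, y2, y3, y4, y5 ≥ 0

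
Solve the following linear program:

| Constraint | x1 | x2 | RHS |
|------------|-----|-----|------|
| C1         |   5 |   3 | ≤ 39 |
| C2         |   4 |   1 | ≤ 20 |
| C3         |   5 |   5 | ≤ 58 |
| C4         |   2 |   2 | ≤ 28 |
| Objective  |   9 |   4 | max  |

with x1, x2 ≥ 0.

Evaluate the objective at each vertex of the feasible region:
  z(0, 0) = 0
  z(5, 0) = 45
  z(3, 8) = 59  ←
  z(2.1, 9.5) = 56.9
  z(0, 11.6) = 46.4
The maximum is at x1 = 3, x2 = 8.

x1 = 3, x2 = 8, z = 59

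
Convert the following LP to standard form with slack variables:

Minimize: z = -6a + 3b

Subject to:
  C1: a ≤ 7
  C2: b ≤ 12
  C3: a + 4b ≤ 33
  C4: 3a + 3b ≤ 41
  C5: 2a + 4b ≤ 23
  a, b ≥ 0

min z = -6a + 3b

s.t.
  a + s1 = 7
  b + s2 = 12
  a + 4b + s3 = 33
  3a + 3b + s4 = 41
  2a + 4b + s5 = 23
  a, b, s1, s2, s3, s4, s5 ≥ 0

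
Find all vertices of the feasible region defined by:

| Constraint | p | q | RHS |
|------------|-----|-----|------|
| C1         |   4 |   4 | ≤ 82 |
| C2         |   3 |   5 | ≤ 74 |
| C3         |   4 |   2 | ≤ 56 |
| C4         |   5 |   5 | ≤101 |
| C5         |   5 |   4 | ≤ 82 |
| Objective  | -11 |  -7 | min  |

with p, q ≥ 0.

(0, 0), (14, 0), (10, 8), (8.769, 9.538), (0, 14.8)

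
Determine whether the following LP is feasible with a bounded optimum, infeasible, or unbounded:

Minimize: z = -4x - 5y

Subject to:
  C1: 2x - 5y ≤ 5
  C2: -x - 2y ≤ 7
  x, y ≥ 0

Unbounded (objective can decrease without bound)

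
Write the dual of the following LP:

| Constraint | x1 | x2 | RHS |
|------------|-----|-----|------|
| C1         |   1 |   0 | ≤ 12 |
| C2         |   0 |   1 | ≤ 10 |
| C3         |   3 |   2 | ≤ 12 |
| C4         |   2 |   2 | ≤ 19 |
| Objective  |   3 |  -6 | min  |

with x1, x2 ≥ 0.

Primal min cᵀx s.t. Ax ≤ b, x ≥ 0  →  Dual max −bᵀy s.t. Aᵀy ≥ −c, y ≥ 0.

Maximize: z = -12y1 - 10y2 - 12y3 - 19y4

Subject to:
  y1 + 3y3 + 2y4 ≥ -3
  y2 + 2y3 + 2y4 ≥ 6
  y1, y2, y3, y4 ≥ 0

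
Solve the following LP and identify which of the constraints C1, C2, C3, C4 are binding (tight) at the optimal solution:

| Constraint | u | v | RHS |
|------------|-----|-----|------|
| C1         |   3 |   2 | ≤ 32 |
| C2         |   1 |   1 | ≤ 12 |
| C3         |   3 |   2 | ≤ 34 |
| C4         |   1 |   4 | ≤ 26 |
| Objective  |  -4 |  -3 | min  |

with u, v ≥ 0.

At u = 8, v = 4, compute slack b - a·x for each constraint:
  C1: 32 − 32 = 0  (binding)
  C2: 12 − 12 = 0  (binding)
  C3: 34 − 32 = 2  (slack)
  C4: 26 − 24 = 2  (slack)

Optimal: u = 8, v = 4
Binding: C1, C2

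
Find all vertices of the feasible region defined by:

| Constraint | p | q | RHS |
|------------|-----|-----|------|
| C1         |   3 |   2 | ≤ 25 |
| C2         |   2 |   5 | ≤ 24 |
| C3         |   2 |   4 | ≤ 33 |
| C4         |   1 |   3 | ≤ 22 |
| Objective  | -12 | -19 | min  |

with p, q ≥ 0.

(0, 0), (8.333, 0), (7, 2), (0, 4.8)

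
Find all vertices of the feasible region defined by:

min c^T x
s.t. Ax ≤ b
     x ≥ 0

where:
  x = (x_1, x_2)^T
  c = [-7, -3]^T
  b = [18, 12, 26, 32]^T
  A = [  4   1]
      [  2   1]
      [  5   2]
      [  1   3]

(0, 0), (4.5, 0), (3.333, 4.667), (2, 8), (0.8, 10.4), (0, 10.67)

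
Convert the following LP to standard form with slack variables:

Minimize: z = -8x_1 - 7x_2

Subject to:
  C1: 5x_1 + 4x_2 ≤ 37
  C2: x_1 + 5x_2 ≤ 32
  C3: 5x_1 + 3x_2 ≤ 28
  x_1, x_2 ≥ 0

min z = -8x_1 - 7x_2

s.t.
  5x_1 + 4x_2 + s1 = 37
  x_1 + 5x_2 + s2 = 32
  5x_1 + 3x_2 + s3 = 28
  x_1, x_2, s1, s2, s3 ≥ 0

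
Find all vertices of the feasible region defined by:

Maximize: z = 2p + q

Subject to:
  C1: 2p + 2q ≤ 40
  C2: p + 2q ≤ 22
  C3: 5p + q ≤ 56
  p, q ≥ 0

(0, 0), (11.2, 0), (10, 6), (0, 11)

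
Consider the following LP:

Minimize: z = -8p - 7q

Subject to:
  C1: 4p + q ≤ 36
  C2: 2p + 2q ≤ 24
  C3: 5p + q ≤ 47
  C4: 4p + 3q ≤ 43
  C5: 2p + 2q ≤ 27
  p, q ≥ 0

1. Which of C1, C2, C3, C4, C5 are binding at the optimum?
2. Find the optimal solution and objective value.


1. C2, C4
2. p = 7, q = 5, z = -91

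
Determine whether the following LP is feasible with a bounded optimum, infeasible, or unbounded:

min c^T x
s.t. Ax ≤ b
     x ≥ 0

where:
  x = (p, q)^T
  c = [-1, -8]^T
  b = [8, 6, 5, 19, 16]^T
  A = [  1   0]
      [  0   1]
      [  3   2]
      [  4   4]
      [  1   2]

Feasible with a bounded optimal solution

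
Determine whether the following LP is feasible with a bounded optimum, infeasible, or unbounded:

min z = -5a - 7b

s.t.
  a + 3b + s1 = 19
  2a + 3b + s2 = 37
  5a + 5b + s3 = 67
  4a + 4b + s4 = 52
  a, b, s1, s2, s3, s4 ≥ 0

Feasible with a bounded optimal solution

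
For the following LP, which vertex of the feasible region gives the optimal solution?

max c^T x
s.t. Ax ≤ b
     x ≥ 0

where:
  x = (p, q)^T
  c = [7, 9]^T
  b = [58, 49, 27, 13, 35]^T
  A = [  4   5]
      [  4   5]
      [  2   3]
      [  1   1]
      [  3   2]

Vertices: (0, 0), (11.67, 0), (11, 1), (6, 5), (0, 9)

Evaluate the objective at each vertex of the feasible region:
  z(0, 0) = 0
  z(11.67, 0) = 81.67
  z(11, 1) = 86
  z(6, 5) = 87  ←
  z(0, 9) = 81
The maximum is at p = 6, q = 5.

(6, 5)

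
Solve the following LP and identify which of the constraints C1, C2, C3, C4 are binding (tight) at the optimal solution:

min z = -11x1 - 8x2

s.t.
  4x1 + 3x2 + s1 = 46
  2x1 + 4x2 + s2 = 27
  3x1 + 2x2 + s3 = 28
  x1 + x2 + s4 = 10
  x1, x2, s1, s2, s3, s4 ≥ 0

At x1 = 8, x2 = 2, compute slack b - a·x for each constraint:
  C1: 46 − 38 = 8  (slack)
  C2: 27 − 24 = 3  (slack)
  C3: 28 − 28 = 0  (binding)
  C4: 10 − 10 = 0  (binding)

Optimal: x1 = 8, x2 = 2
Binding: C3, C4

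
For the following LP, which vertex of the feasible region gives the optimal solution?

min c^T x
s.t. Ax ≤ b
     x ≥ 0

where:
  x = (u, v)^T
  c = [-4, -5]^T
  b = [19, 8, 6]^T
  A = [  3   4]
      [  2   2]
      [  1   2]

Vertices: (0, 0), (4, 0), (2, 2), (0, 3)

Evaluate the objective at each vertex of the feasible region:
  z(0, 0) = 0
  z(4, 0) = -16
  z(2, 2) = -18  ←
  z(0, 3) = -15
The minimum is at u = 2, v = 2.

(2, 2)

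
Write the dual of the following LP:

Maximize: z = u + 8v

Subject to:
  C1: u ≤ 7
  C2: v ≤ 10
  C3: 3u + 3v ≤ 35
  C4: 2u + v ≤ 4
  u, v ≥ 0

Primal max cᵀx s.t. Ax ≤ b, x ≥ 0  →  Dual min bᵀy s.t. Aᵀy ≥ c, y ≥ 0.

Minimize: z = 7y1 + 10y2 + 35y3 + 4y4

Subject to:
  y1 + 3y3 + 2y4 ≥ 1
  y2 + 3y3 + y4 ≥ 8
  y1, y2, y3, y4 ≥ 0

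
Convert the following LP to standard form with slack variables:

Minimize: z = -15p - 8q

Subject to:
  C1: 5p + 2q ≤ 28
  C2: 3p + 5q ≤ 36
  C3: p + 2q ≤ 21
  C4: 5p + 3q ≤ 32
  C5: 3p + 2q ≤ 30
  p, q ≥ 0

min z = -15p - 8q

s.t.
  5p + 2q + s1 = 28
  3p + 5q + s2 = 36
  p + 2q + s3 = 21
  5p + 3q + s4 = 32
  3p + 2q + s5 = 30
  p, q, s1, s2, s3, s4, s5 ≥ 0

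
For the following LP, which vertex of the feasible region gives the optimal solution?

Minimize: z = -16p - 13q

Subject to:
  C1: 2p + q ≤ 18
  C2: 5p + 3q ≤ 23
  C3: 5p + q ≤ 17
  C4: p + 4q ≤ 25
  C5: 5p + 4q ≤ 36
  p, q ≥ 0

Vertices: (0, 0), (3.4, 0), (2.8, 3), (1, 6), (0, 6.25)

Evaluate the objective at each vertex of the feasible region:
  z(0, 0) = 0
  z(3.4, 0) = -54.4
  z(2.8, 3) = -83.8
  z(1, 6) = -94  ←
  z(0, 6.25) = -81.25
The minimum is at p = 1, q = 6.

(1, 6)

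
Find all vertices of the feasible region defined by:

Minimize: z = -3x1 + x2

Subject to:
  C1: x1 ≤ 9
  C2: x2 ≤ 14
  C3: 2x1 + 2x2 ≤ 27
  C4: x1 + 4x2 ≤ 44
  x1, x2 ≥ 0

(0, 0), (9, 0), (9, 4.5), (3.333, 10.17), (0, 11)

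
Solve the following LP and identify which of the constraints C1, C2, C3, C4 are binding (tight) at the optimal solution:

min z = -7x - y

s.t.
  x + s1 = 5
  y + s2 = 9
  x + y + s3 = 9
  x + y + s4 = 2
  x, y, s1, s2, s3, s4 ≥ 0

At x = 2, y = 0, compute slack b - a·x for each constraint:
  C1: 5 − 2 = 3  (slack)
  C2: 9 − 0 = 9  (slack)
  C3: 9 − 2 = 7  (slack)
  C4: 2 − 2 = 0  (binding)

Optimal: x = 2, y = 0
Binding: C4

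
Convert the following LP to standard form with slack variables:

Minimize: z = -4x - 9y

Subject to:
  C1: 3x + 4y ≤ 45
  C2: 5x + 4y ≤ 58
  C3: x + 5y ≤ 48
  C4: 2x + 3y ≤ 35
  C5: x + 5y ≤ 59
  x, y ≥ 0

min z = -4x - 9y

s.t.
  3x + 4y + s1 = 45
  5x + 4y + s2 = 58
  x + 5y + s3 = 48
  2x + 3y + s4 = 35
  x + 5y + s5 = 59
  x, y, s1, s2, s3, s4, s5 ≥ 0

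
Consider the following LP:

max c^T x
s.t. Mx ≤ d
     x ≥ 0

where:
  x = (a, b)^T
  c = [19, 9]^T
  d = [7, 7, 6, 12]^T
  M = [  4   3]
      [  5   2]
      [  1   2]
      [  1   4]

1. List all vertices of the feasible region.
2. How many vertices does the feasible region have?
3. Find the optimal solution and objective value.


1. (0, 0), (1.4, 0), (1, 1), (0, 2.333)
2. 4
3. a = 1, b = 1, z = 28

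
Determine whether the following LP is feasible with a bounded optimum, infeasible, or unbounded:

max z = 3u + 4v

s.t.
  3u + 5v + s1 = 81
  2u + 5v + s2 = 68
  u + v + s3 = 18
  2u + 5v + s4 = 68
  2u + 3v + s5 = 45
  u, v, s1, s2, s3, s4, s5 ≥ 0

Feasible with a bounded optimal solution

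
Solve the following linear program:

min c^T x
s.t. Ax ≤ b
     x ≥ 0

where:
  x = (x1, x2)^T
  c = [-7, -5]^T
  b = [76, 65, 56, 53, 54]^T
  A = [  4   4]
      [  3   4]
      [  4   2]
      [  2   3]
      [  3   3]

Evaluate the objective at each vertex of the feasible region:
  z(0, 0) = 0
  z(14, 0) = -98
  z(10, 8) = -110  ←
  z(7, 11) = -104
  z(0, 16.25) = -81.25
The minimum is at x1 = 10, x2 = 8.

x1 = 10, x2 = 8, z = -110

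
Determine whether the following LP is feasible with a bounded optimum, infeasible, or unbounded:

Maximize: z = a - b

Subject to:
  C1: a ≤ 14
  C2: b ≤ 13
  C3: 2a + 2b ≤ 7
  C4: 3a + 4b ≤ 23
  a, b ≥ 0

Feasible with a bounded optimal solution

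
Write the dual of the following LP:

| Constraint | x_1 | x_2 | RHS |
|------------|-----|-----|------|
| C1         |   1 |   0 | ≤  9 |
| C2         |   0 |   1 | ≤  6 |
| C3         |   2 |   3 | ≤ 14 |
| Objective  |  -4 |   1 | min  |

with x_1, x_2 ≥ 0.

Primal min cᵀx s.t. Ax ≤ b, x ≥ 0  →  Dual max −bᵀy s.t. Aᵀy ≥ −c, y ≥ 0.

Maximize: z = -9y1 - 6y2 - 14y3

Subject to:
  y1 + 2y3 ≥ 4
  y2 + 3y3 ≥ -1
  y1, y2, y3 ≥ 0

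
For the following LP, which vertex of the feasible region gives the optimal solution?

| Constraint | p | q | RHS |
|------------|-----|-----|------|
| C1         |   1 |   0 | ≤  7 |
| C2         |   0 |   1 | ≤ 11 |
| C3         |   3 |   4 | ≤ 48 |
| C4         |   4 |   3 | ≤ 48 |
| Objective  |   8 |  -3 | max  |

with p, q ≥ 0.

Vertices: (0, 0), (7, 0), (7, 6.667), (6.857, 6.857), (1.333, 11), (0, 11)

Evaluate the objective at each vertex of the feasible region:
  z(0, 0) = 0
  z(7, 0) = 56  ←
  z(7, 6.667) = 36
  z(6.857, 6.857) = 34.29
  z(1.333, 11) = -22.33
  z(0, 11) = -33
The maximum is at p = 7, q = 0.

(7, 0)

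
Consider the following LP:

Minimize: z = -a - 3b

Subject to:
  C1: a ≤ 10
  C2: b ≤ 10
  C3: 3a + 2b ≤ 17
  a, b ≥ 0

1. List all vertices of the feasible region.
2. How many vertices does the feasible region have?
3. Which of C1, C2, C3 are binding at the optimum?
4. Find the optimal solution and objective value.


1. (0, 0), (5.667, 0), (0, 8.5)
2. 3
3. C3
4. a = 0, b = 8.5, z = -25.5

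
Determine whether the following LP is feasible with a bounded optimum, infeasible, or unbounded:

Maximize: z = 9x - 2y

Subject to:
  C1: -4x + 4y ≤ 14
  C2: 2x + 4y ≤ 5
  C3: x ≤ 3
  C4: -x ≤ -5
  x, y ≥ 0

Infeasible (no feasible solution exists)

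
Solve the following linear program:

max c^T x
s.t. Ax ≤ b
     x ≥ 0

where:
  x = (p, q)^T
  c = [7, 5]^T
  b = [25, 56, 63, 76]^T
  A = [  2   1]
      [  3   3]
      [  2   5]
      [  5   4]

Evaluate the objective at each vertex of the feasible region:
  z(0, 0) = 0
  z(12.5, 0) = 87.5
  z(8, 9) = 101  ←
  z(7.529, 9.588) = 100.6
  z(0, 12.6) = 63
The maximum is at p = 8, q = 9.

p = 8, q = 9, z = 101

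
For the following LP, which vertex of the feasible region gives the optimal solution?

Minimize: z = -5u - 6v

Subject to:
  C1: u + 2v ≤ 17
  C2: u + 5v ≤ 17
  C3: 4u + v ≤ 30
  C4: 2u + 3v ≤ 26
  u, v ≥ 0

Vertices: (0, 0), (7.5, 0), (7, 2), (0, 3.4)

Evaluate the objective at each vertex of the feasible region:
  z(0, 0) = 0
  z(7.5, 0) = -37.5
  z(7, 2) = -47  ←
  z(0, 3.4) = -20.4
The minimum is at u = 7, v = 2.

(7, 2)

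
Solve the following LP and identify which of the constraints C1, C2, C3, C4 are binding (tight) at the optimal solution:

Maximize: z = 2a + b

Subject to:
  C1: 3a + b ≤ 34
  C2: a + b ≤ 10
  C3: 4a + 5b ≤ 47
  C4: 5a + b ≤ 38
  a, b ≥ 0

At a = 7, b = 3, compute slack b - a·x for each constraint:
  C1: 34 − 24 = 10  (slack)
  C2: 10 − 10 = 0  (binding)
  C3: 47 − 43 = 4  (slack)
  C4: 38 − 38 = 0  (binding)

Optimal: a = 7, b = 3
Binding: C2, C4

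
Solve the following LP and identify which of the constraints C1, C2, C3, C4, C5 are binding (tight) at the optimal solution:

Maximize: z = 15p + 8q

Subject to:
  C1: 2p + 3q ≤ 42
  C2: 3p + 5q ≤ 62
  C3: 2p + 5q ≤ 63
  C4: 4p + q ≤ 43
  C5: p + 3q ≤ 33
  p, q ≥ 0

At p = 9, q = 7, compute slack b - a·x for each constraint:
  C1: 42 − 39 = 3  (slack)
  C2: 62 − 62 = 0  (binding)
  C3: 63 − 53 = 10  (slack)
  C4: 43 − 43 = 0  (binding)
  C5: 33 − 30 = 3  (slack)

Optimal: p = 9, q = 7
Binding: C2, C4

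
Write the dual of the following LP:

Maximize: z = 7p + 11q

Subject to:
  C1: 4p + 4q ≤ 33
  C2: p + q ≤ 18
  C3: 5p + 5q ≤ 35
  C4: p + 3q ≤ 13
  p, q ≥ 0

Primal max cᵀx s.t. Ax ≤ b, x ≥ 0  →  Dual min bᵀy s.t. Aᵀy ≥ c, y ≥ 0.

Minimize: z = 33y1 + 18y2 + 35y3 + 13y4

Subject to:
  4y1 + y2 + 5y3 + y4 ≥ 7
  4y1 + y2 + 5y3 + 3y4 ≥ 11
  y1, y2, y3, y4 ≥ 0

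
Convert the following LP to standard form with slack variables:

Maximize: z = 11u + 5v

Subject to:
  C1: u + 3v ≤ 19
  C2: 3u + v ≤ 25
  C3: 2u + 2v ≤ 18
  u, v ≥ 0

max z = 11u + 5v

s.t.
  u + 3v + s1 = 19
  3u + v + s2 = 25
  2u + 2v + s3 = 18
  u, v, s1, s2, s3 ≥ 0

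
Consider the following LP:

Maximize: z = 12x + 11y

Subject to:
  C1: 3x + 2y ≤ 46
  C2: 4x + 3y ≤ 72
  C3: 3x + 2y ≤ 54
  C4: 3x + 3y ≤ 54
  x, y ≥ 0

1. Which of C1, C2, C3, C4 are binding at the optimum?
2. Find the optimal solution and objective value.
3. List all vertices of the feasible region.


1. C1, C4
2. x = 10, y = 8, z = 208
3. (0, 0), (15.33, 0), (10, 8), (0, 18)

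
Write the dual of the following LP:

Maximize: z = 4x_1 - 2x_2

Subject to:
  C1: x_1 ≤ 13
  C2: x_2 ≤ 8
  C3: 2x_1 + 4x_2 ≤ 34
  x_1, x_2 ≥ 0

Primal max cᵀx s.t. Ax ≤ b, x ≥ 0  →  Dual min bᵀy s.t. Aᵀy ≥ c, y ≥ 0.

Minimize: z = 13y1 + 8y2 + 34y3

Subject to:
  y1 + 2y3 ≥ 4
  y2 + 4y3 ≥ -2
  y1, y2, y3 ≥ 0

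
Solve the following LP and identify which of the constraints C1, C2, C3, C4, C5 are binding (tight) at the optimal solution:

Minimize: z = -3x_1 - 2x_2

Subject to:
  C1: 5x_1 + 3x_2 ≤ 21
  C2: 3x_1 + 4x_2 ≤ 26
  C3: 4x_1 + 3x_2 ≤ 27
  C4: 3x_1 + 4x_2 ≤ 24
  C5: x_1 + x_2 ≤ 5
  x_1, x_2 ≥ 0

At x_1 = 3, x_2 = 2, compute slack b - a·x for each constraint:
  C1: 21 − 21 = 0  (binding)
  C2: 26 − 17 = 9  (slack)
  C3: 27 − 18 = 9  (slack)
  C4: 24 − 17 = 7  (slack)
  C5: 5 − 5 = 0  (binding)

Optimal: x_1 = 3, x_2 = 2
Binding: C1, C5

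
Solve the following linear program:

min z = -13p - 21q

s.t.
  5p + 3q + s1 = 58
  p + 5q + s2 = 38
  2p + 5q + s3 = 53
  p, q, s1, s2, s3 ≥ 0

Evaluate the objective at each vertex of the feasible region:
  z(0, 0) = 0
  z(11.6, 0) = -150.8
  z(8, 6) = -230  ←
  z(0, 7.6) = -159.6
The minimum is at p = 8, q = 6.

p = 8, q = 6, z = -230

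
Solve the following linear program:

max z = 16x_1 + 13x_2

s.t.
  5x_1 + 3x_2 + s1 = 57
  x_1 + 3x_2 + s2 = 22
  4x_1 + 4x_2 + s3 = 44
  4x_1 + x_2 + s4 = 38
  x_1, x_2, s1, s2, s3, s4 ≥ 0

Evaluate the objective at each vertex of the feasible region:
  z(0, 0) = 0
  z(9.5, 0) = 152
  z(9, 2) = 170  ←
  z(5.5, 5.5) = 159.5
  z(0, 7.333) = 95.33
The maximum is at x_1 = 9, x_2 = 2.

x_1 = 9, x_2 = 2, z = 170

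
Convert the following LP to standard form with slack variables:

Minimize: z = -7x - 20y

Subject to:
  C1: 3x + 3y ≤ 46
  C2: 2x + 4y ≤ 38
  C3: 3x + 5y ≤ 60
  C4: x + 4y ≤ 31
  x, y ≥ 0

min z = -7x - 20y

s.t.
  3x + 3y + s1 = 46
  2x + 4y + s2 = 38
  3x + 5y + s3 = 60
  x + 4y + s4 = 31
  x, y, s1, s2, s3, s4 ≥ 0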